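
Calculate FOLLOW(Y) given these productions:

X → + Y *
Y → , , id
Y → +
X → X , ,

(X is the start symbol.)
{ '*' }

In X → + Y *: Y is followed by '*', add FIRST('*') \ {ε} = { '*' }

Taking the union: FOLLOW(Y) = { '*' }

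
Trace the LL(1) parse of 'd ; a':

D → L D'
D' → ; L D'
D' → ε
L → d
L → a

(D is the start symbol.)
LL(1) parsing maintains a stack (initially the start symbol over $) and the input. At each step: if the stack top is a terminal, match it against the current input token; if it is a non-terminal N, replace it with the RHS of M[N, lookahead] (the unique production whose predict set contains the lookahead).

Stack is shown with the top on the left.

Stack     Input    Action
-------------------------
D $       d ; a $  output D → L D'
L D' $    d ; a $  output L → d
d D' $    d ; a $  match 'd'
D' $      ; a $    output D' → ; L D'
; L D' $  ; a $    match ';'
L D' $    a $      output L → a
a D' $    a $      match 'a'
D' $      $        output D' → ε
$         $        accept

The string is accepted.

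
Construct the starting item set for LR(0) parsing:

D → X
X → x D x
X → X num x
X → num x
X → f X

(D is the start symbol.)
First, augment the grammar with D' → D
I₀ = CLOSURE({ [D' → . D] }):
  [D' → . D] has the dot before D: add [D → . X]
  [D → . X] has the dot before X: add [X → . x D x], [X → . X num x], [X → . num x], [X → . f X]
No further items can be added.

I₀ = { [D → . X], [D' → . D], [X → . X num x], [X → . f X], [X → . num x], [X → . x D x] }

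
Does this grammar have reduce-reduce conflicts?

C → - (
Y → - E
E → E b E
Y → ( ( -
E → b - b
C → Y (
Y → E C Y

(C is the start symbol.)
No reduce-reduce conflicts

Augment with C' → C and build the canonical LR(0) collection (I0 = CLOSURE({[C' → . C]}), then GOTO on every symbol after a dot until no new states appear). It has 20 states:
  I0: { [C → . - (], [C → . Y (], [C' → . C], [E → . E b E], [E → . b - b], [Y → . ( ( -], [Y → . - E], [Y → . E C Y] }  — shift
  I1: { [Y → ( . ( -] }  — shift
  I2: { [C → - . (], [E → . E b E], [E → . b - b], [Y → - . E] }  — shift
  I3: { [C' → C .] }  — accept
  I4: { [C → . - (], [C → . Y (], [E → . E b E], [E → . b - b], [E → E . b E], [Y → . ( ( -], [Y → . - E], [Y → . E C Y], [Y → E . C Y] }  — shift
  I5: { [C → Y . (] }  — shift
  I6: { [E → b . - b] }  — shift
  I7: { [E → b - . b] }  — shift
  I8: { [E → b - b .] }  — reduce
  I9: { [C → Y ( .] }  — reduce
  I10: { [E → . E b E], [E → . b - b], [Y → . ( ( -], [Y → . - E], [Y → . E C Y], [Y → E C . Y] }  — shift
  I11: { [E → . E b E], [E → . b - b], [E → E b . E], [E → b . - b] }  — shift
  I12: { [E → E . b E], [E → E b E .] }  — shift, reduce
  I13: { [E → . E b E], [E → . b - b], [E → E b . E] }  — shift
  I14: { [E → . E b E], [E → . b - b], [Y → - . E] }  — shift
  I15: { [Y → E C Y .] }  — reduce
  I16: { [E → E . b E], [Y → - E .] }  — shift, reduce
  I17: { [C → - ( .] }  — reduce
  I18: { [Y → ( ( . -] }  — shift
  I19: { [Y → ( ( - .] }  — reduce

No state contains more than one complete item.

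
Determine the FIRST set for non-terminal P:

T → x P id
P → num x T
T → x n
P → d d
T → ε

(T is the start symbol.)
To compute FIRST(P), examine every production with P on the left-hand side, reading each right-hand side left to right until a non-nullable symbol is reached.

From P → num x T:
  - num is a terminal: add 'num' and stop
From P → d d:
  - d is a terminal: add 'd' and stop

Collecting: FIRST(P) = { 'd', 'num' }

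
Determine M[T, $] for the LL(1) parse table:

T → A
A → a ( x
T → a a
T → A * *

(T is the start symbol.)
Empty (error entry)

To find M[T, $], we find productions for T where $ is in the predict set (PREDICT(N → α) = (FIRST(α) \ {ε}) ∪ (FOLLOW(N) if α ⇒* ε)).

Relevant sets:
  FIRST(A) = { 'a' }

T → A: PREDICT = { 'a' }
T → a a: PREDICT = { 'a' }
T → A * *: PREDICT = { 'a' }

M[T, $] is empty (no production applies)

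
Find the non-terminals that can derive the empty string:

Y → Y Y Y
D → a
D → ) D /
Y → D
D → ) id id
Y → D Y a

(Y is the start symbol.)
A non-terminal is nullable if it can derive ε (the empty string): either it has an ε-production, or it has a production whose right-hand side consists entirely of nullable non-terminals.

There are no ε-productions, so no non-terminal can derive ε.
No non-terminals are nullable.

Answer: None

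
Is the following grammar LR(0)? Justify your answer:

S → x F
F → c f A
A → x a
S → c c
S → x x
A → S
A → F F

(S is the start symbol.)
Yes, the grammar is LR(0)

A grammar is LR(0) if no state in the canonical LR(0) collection has:
  - both a shift item (dot before a terminal) and a complete item (shift-reduce conflict), or
  - two or more complete items (reduce-reduce conflict; the accept item [S' → S .] counts as a complete item here).

Augment with S' → S and build the canonical LR(0) collection (I0 = CLOSURE({[S' → . S]}), then GOTO on every symbol after a dot until no new states appear). It has 16 states:
  I0: { [S → . c c], [S → . x F], [S → . x x], [S' → . S] }  — shift
  I1: { [S' → S .] }  — accept
  I2: { [S → c . c] }  — shift
  I3: { [F → . c f A], [S → x . F], [S → x . x] }  — shift
  I4: { [S → x F .] }  — reduce
  I5: { [F → c . f A] }  — shift
  I6: { [S → x x .] }  — reduce
  I7: { [A → . F F], [A → . S], [A → . x a], [F → . c f A], [F → c f . A], [S → . c c], [S → . x F], [S → . x x] }  — shift
  I8: { [F → c f A .] }  — reduce
  I9: { [A → F . F], [F → . c f A] }  — shift
  I10: { [A → S .] }  — reduce
  I11: { [F → c . f A], [S → c . c] }  — shift
  I12: { [A → x . a], [F → . c f A], [S → x . F], [S → x . x] }  — shift
  I13: { [A → x a .] }  — reduce
  I14: { [S → c c .] }  — reduce
  I15: { [A → F F .] }  — reduce

Every state is either a pure shift/goto state or contains exactly one complete item and nothing to shift — no conflicts. The grammar is LR(0).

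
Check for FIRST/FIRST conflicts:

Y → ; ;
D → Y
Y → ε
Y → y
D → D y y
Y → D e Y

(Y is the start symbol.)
Yes. Y → ';' ';' / Y → D e Y on { ';' }; Y → y / Y → D e Y on { 'y' }; D → Y / D → D y y on { ';', 'e', 'y' }

FIRST sets of the non-terminals at (or reachable through a nullable prefix from) the front of some alternative:
  FIRST(D) = { ';', 'e', 'y', ε }
  FIRST(Y) = { ';', 'e', 'y', ε }

Productions for Y:
  Y → ; ;: FIRST = { ';' }
  Y → ε: FIRST = { ε }
  Y → y: FIRST = { 'y' }
  Y → D e Y: FIRST = { ';', 'e', 'y' }
Productions for D:
  D → Y: FIRST = { ';', 'e', 'y', ε }
  D → D y y: FIRST = { ';', 'e', 'y' }

Conflict for Y: Y → ; ; and Y → D e Y
  Overlap: { ';' }
Conflict for Y: Y → y and Y → D e Y
  Overlap: { 'y' }
Conflict for D: D → Y and D → D y y
  Overlap: { ';', 'e', 'y' }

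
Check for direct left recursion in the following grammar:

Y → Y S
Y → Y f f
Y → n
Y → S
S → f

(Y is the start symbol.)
Y → Y S: LEFT RECURSIVE (starts with Y)
Y → Y f f: LEFT RECURSIVE (starts with Y)
Y → n: starts with n
Y → S: starts with S
S → f: starts with f

The grammar has direct left recursion on: Y.

Answer: Yes, Y is left-recursive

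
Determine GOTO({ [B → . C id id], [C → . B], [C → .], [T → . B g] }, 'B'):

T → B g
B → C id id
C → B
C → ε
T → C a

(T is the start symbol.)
{ [C → B .], [T → B . g] }

GOTO(I, 'B') = CLOSURE({ [A → αX.β] : [A → α.Xβ] ∈ I, X = 'B' })

Items with dot before 'B', with the dot advanced:
  [C → . B] → [C → B .]
  [T → . B g] → [T → B . g]
Closure adds nothing (no advanced item has the dot before a non-terminal).

GOTO = { [C → B .], [T → B . g] }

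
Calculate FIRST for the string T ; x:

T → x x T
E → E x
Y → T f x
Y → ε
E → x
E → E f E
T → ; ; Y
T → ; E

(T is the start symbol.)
FIRST sets of the non-terminals involved (from the grammar, by fixed-point iteration):
  FIRST(T) = { ';', 'x' }

To compute FIRST(T ; x), process the symbols left to right:
Symbol T is a non-terminal. Add FIRST(T) \ {ε} = { ';', 'x' }
T is not nullable (ε ∉ FIRST(T)), so stop here.
FIRST(T ; x) = { ';', 'x' }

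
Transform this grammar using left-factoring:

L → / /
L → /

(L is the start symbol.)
L → / L'
L' → /
L' → ε

Left-factoring transforms A → αβ₁ | αβ₂ into A → αA' and A' → β₁ | β₂
(α is the longest common prefix among the alternatives). Repeat until
no nonterminal has two alternatives with a common prefix.

Round 1: L has alternatives sharing prefix '/'. Introduce L': L → / L'
  Add: L' → /
  Add: L' → ε

No remaining common prefixes — done.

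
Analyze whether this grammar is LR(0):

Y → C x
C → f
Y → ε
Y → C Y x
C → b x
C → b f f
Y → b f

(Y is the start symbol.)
Augment with Y' → Y and build the canonical LR(0) collection (I0 = CLOSURE({[Y' → . Y]}), then GOTO on every symbol after a dot until no new states appear). It has 11 states:
  I0: { [C → . b f f], [C → . b x], [C → . f], [Y → . C Y x], [Y → . C x], [Y → . b f], [Y → .], [Y' → . Y] }  — shift, reduce
  I1: { [C → . b f f], [C → . b x], [C → . f], [Y → . C Y x], [Y → . C x], [Y → . b f], [Y → .], [Y → C . Y x], [Y → C . x] }  — shift, reduce
  I2: { [Y' → Y .] }  — accept
  I3: { [C → b . f f], [C → b . x], [Y → b . f] }  — shift
  I4: { [C → f .] }  — reduce
  I5: { [C → b f . f], [Y → b f .] }  — shift, reduce
  I6: { [C → b x .] }  — reduce
  I7: { [C → b f f .] }  — reduce
  I8: { [Y → C Y . x] }  — shift
  I9: { [Y → C x .] }  — reduce
  I10: { [Y → C Y x .] }  — reduce

Conflict in state I0:
  Shift-reduce conflict between [Y → .] and [C → . b f f]
So the grammar is NOT LR(0).

Answer: No. Shift-reduce conflict between [Y → .] and [C → . b f f]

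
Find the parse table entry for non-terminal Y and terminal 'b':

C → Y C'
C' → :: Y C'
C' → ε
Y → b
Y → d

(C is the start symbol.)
Y → b

To find M[Y, 'b'], we find productions for Y where 'b' is in the predict set (PREDICT(N → α) = (FIRST(α) \ {ε}) ∪ (FOLLOW(N) if α ⇒* ε)).

Y → b: PREDICT = { 'b' }
  'b' is in predict set, so this production goes in M[Y, 'b']
Y → d: PREDICT = { 'd' }

M[Y, 'b'] = Y → b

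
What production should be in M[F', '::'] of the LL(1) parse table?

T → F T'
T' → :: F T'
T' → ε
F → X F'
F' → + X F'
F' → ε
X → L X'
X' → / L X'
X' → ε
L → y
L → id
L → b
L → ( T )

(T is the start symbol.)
To find M[F', '::'], we find productions for F' where '::' is in the predict set (PREDICT(N → α) = (FIRST(α) \ {ε}) ∪ (FOLLOW(N) if α ⇒* ε)).

Relevant sets:
  FOLLOW(F') = { $, ')', '::' }

F' → + X F': PREDICT = { '+' }
F' → ε: PREDICT = { $, ')', '::' }
  '::' is in predict set, so this production goes in M[F', '::']

M[F', '::'] = F' → ε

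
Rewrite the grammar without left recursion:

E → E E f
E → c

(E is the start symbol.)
E is directly left-recursive. The standard transformation for
  A → A α₁ | ... | A α_m | β₁ | ... | β_n
is
  A  → β₁ A' | ... | β_n A'
  A' → α₁ A' | ... | α_m A' | ε

E → c becomes E → c E'
E → E E f becomes E' → E f E'
Add E' → ε

Resulting grammar:
E → c E'
E' → E f E'
E' → ε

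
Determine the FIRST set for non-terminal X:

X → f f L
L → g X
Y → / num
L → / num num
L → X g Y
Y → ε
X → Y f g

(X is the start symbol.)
{ '/', 'f' }

FIRST sets of the other non-terminals involved (by the same procedure, iterated to a fixed point):
  FIRST(Y) = { '/', ε }

From X → f f L:
  - f is a terminal: add 'f' and stop
From X → Y f g:
  - Y is a non-terminal: add FIRST(Y) \ {ε} = { '/' }
    Y is nullable, so continue to the next symbol
  - f is a terminal: add 'f' and stop

Collecting: FIRST(X) = { '/', 'f' }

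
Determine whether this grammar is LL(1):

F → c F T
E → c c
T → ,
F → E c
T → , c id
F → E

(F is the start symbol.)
No. Predict set conflict for F: { 'c' }

A grammar is LL(1) if for each non-terminal N with multiple productions, the predict sets of those productions are pairwise disjoint, where PREDICT(N → α) = (FIRST(α) \ {ε}) ∪ (FOLLOW(N) if α ⇒* ε).

Relevant sets:
  FIRST(E) = { 'c' }

For F:
  PREDICT(F → c F T) = { 'c' }
  PREDICT(F → E c) = { 'c' }
  PREDICT(F → E) = { 'c' }
For T:
  PREDICT(T → ',') = { ',' }
  PREDICT(T → ',' c id) = { ',' }
E has a single production, so nothing to check there.

Conflict found: Predict set conflict for F: { 'c' }
The grammar is NOT LL(1).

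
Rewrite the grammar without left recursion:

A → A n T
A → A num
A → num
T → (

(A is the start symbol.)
A is directly left-recursive. The standard transformation for
  A → A α₁ | ... | A α_m | β₁ | ... | β_n
is
  A  → β₁ A' | ... | β_n A'
  A' → α₁ A' | ... | α_m A' | ε

A → num becomes A → num A'
A → A n T becomes A' → n T A'
A → A num becomes A' → num A'
Add A' → ε

Productions for other non-terminals are unchanged:
  T → (

Resulting grammar:
A → num A'
A' → n T A'
A' → num A'
A' → ε
T → (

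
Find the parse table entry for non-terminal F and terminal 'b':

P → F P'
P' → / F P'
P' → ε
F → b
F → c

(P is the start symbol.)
F → b

To find M[F, 'b'], we find productions for F where 'b' is in the predict set (PREDICT(N → α) = (FIRST(α) \ {ε}) ∪ (FOLLOW(N) if α ⇒* ε)).

F → b: PREDICT = { 'b' }
  'b' is in predict set, so this production goes in M[F, 'b']
F → c: PREDICT = { 'c' }

M[F, 'b'] = F → b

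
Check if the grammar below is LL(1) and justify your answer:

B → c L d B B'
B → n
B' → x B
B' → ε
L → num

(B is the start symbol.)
A grammar is LL(1) if for each non-terminal N with multiple productions, the predict sets of those productions are pairwise disjoint, where PREDICT(N → α) = (FIRST(α) \ {ε}) ∪ (FOLLOW(N) if α ⇒* ε).

Relevant sets:
  FOLLOW(B') = { $, 'x' }

For B:
  PREDICT(B → c L d B B') = { 'c' }
  PREDICT(B → n) = { 'n' }
For B':
  PREDICT(B' → x B) = { 'x' }
  PREDICT(B' → ε) = { $, 'x' }
L has a single production, so nothing to check there.

Conflict found: Predict set conflict for B': { 'x' }
The grammar is NOT LL(1).

Answer: No. Predict set conflict for B': { 'x' }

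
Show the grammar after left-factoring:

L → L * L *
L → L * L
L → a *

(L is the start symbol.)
Left-factoring transforms A → αβ₁ | αβ₂ into A → αA' and A' → β₁ | β₂
(α is the longest common prefix among the alternatives). Repeat until
no nonterminal has two alternatives with a common prefix.

Round 1: L has alternatives sharing prefix 'L * L'. Introduce L': L → L * L L'
  Add: L' → *
  Add: L' → ε

No remaining common prefixes — done.

Resulting grammar:
L → L * L L'
L' → *
L' → ε
L → a *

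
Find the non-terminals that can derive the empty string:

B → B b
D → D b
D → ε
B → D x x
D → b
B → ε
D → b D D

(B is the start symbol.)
{ 'B', 'D' }

ε-productions: D → ε, B → ε
So D, B are immediately nullable.
Every non-terminal is now nullable.
Nullable = { 'B', 'D' }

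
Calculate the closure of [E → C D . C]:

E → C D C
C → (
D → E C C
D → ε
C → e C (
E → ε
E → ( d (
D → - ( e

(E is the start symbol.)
To compute CLOSURE, for each item [A → α.Bβ] where B is a non-terminal, add [B → .γ] for all productions B → γ; repeat for the newly added items until nothing changes.

Start with: [E → C D . C]
  [E → C D . C] has the dot before C: add [C → . (], [C → . e C (]
No further items can be added.

CLOSURE = { [C → . (], [C → . e C (], [E → C D . C] }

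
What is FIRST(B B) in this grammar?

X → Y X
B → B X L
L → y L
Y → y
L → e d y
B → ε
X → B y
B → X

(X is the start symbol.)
{ 'y', ε }

FIRST sets of the non-terminals involved (from the grammar, by fixed-point iteration):
  FIRST(B) = { 'y', ε }

To compute FIRST(B B), process the symbols left to right:
Symbol B is a non-terminal. Add FIRST(B) \ {ε} = { 'y' }
B is nullable (ε ∈ FIRST(B)), continue to the next symbol.
Symbol B is a non-terminal. Add FIRST(B) \ {ε} = { 'y' }
B is nullable (ε ∈ FIRST(B)), continue to the next symbol.
All symbols are nullable, so ε is in the result.
FIRST(B B) = { 'y', ε }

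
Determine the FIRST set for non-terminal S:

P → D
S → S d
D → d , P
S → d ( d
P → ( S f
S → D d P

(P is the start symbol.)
{ 'd' }

To compute FIRST(S), examine every production with S on the left-hand side, reading each right-hand side left to right until a non-nullable symbol is reached.

FIRST sets of the other non-terminals involved (by the same procedure, iterated to a fixed point):
  FIRST(D) = { 'd' }

From S → S d:
  - S is the symbol being defined: contributes nothing new
    S is not nullable, so stop
From S → d ( d:
  - d is a terminal: add 'd' and stop
From S → D d P:
  - D is a non-terminal: add FIRST(D) \ {ε} = { 'd' }
    D is not nullable, so stop

Collecting: FIRST(S) = { 'd' }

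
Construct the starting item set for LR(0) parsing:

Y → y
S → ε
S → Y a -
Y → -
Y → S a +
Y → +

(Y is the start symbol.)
First, augment the grammar with Y' → Y
I₀ = CLOSURE({ [Y' → . Y] }):
  [Y' → . Y] has the dot before Y: add [Y → . y], [Y → . -], [Y → . S a +], [Y → . +]
  [Y → . S a +] has the dot before S: add [S → .], [S → . Y a -]
No further items can be added.

I₀ = { [S → . Y a -], [S → .], [Y → . +], [Y → . -], [Y → . S a +], [Y → . y], [Y' → . Y] }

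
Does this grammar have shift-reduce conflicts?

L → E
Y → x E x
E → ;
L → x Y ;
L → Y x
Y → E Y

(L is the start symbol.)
A shift-reduce conflict occurs when an LR(0) state has both:
  - a complete (reduce) item [A → α .] (dot at the end), and
  - a shift item [B → β . c γ] (dot before a terminal).

Augment with L' → L and build the canonical LR(0) collection (I0 = CLOSURE({[L' → . L]}), then GOTO on every symbol after a dot until no new states appear). It has 16 states:
  I0: { [E → . ;], [L → . E], [L → . Y x], [L → . x Y ;], [L' → . L], [Y → . E Y], [Y → . x E x] }  — shift
  I1: { [E → ; .] }  — reduce
  I2: { [E → . ;], [L → E .], [Y → . E Y], [Y → . x E x], [Y → E . Y] }  — shift, reduce
  I3: { [L' → L .] }  — accept
  I4: { [L → Y . x] }  — shift
  I5: { [E → . ;], [L → x . Y ;], [Y → . E Y], [Y → . x E x], [Y → x . E x] }  — shift
  I6: { [E → . ;], [Y → . E Y], [Y → . x E x], [Y → E . Y], [Y → x E . x] }  — shift
  I7: { [L → x Y . ;] }  — shift
  I8: { [E → . ;], [Y → x . E x] }  — shift
  I9: { [Y → x E . x] }  — shift
  I10: { [Y → x E x .] }  — reduce
  I11: { [L → x Y ; .] }  — reduce
  I12: { [E → . ;], [Y → . E Y], [Y → . x E x], [Y → E . Y] }  — shift
  I13: { [Y → E Y .] }  — reduce
  I14: { [E → . ;], [Y → x . E x], [Y → x E x .] }  — shift, reduce
  I15: { [L → Y x .] }  — reduce

I2 contains reduce item [L → E .] and shift items [E → . ;], [Y → . x E x] — shift-reduce conflict.
I14 contains reduce item [Y → x E x .] and shift item [E → . ;] — shift-reduce conflict.

Answer: Yes — I2: [L → E .] vs [E → . ;]; I14: [Y → x E x .] vs [E → . ;]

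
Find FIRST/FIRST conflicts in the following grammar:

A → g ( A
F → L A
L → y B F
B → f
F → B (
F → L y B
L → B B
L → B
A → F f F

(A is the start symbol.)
Yes. F → L A / F → B '(' on { 'f' }; F → L A / F → L y B on { 'f', 'y' }; F → B '(' / F → L y B on { 'f' }; L → B B / L → B on { 'f' }

FIRST sets of the non-terminals at (or reachable through a nullable prefix from) the front of some alternative:
  FIRST(F) = { 'f', 'y' }
  FIRST(L) = { 'f', 'y' }
  FIRST(B) = { 'f' }

Productions for A:
  A → g ( A: FIRST = { 'g' }
  A → F f F: FIRST = { 'f', 'y' }
Productions for F:
  F → L A: FIRST = { 'f', 'y' }
  F → B (: FIRST = { 'f' }
  F → L y B: FIRST = { 'f', 'y' }
Productions for L:
  L → y B F: FIRST = { 'y' }
  L → B B: FIRST = { 'f' }
  L → B: FIRST = { 'f' }
B has only one production, so no FIRST/FIRST conflict is possible there.

Conflict for F: F → L A and F → B (
  Overlap: { 'f' }
Conflict for F: F → L A and F → L y B
  Overlap: { 'f', 'y' }
Conflict for F: F → B ( and F → L y B
  Overlap: { 'f' }
Conflict for L: L → B B and L → B
  Overlap: { 'f' }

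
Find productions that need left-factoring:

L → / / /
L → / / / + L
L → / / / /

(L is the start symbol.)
Left-factoring is needed when two productions for the same non-terminal
share a common prefix on the right-hand side.

Productions for L:
  L → / / /
  L → / / / + L
  L → / / / /

Found common prefix '/ / /' in productions for L

Answer: Yes, L has productions with common prefix '/ / /'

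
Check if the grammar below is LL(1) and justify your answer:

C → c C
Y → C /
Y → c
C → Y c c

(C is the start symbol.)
No. Predict set conflict for C: { 'c' }

Relevant sets:
  FIRST(Y) = { 'c' }
  FIRST(C) = { 'c' }

For C:
  PREDICT(C → c C) = { 'c' }
  PREDICT(C → Y c c) = { 'c' }
For Y:
  PREDICT(Y → C '/') = { 'c' }
  PREDICT(Y → c) = { 'c' }

Conflict found: Predict set conflict for C: { 'c' }
The grammar is NOT LL(1).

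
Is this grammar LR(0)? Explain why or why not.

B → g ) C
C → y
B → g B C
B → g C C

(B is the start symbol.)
Yes, the grammar is LR(0)

A grammar is LR(0) if no state in the canonical LR(0) collection has:
  - both a shift item (dot before a terminal) and a complete item (shift-reduce conflict), or
  - two or more complete items (reduce-reduce conflict; the accept item [B' → B .] counts as a complete item here).

Augment with B' → B and build the canonical LR(0) collection (I0 = CLOSURE({[B' → . B]}), then GOTO on every symbol after a dot until no new states appear). It has 10 states:
  I0: { [B → . g ) C], [B → . g B C], [B → . g C C], [B' → . B] }  — shift
  I1: { [B' → B .] }  — accept
  I2: { [B → . g ) C], [B → . g B C], [B → . g C C], [B → g . ) C], [B → g . B C], [B → g . C C], [C → . y] }  — shift
  I3: { [B → g ) . C], [C → . y] }  — shift
  I4: { [B → g B . C], [C → . y] }  — shift
  I5: { [B → g C . C], [C → . y] }  — shift
  I6: { [C → y .] }  — reduce
  I7: { [B → g C C .] }  — reduce
  I8: { [B → g B C .] }  — reduce
  I9: { [B → g ) C .] }  — reduce

Every state is either a pure shift/goto state or contains exactly one complete item and nothing to shift — no conflicts. The grammar is LR(0).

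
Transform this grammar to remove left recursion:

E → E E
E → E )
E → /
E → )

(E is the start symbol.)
E → / E'
E → ) E'
E' → E E'
E' → ) E'
E' → ε

E is directly left-recursive. The standard transformation for
  A → A α₁ | ... | A α_m | β₁ | ... | β_n
is
  A  → β₁ A' | ... | β_n A'
  A' → α₁ A' | ... | α_m A' | ε

E → / becomes E → / E'
E → ) becomes E → ) E'
E → E E becomes E' → E E'
E → E ) becomes E' → ) E'
Add E' → ε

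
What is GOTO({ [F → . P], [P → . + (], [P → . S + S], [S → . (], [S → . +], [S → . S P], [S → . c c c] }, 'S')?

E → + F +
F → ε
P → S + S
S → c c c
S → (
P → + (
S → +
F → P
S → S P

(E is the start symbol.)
GOTO(I, 'S') = CLOSURE({ [A → αX.β] : [A → α.Xβ] ∈ I, X = 'S' })

Items with dot before 'S', with the dot advanced:
  [P → . S + S] → [P → S . + S]
  [S → . S P] → [S → S . P]
Closure of the advanced items:
  [S → S . P] has the dot before P: add [P → . S + S], [P → . + (]
  [P → . S + S] has the dot before S: add [S → . c c c], [S → . (], [S → . +], [S → . S P]

GOTO = { [P → . + (], [P → . S + S], [P → S . + S], [S → . (], [S → . +], [S → . S P], [S → . c c c], [S → S . P] }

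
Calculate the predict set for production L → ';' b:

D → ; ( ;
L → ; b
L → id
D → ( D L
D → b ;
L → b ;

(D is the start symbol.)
{ ';' }

PREDICT(L → ';' b) = (FIRST(RHS) \ {ε}) ∪ (FOLLOW(L) if ε ∈ FIRST(RHS), i.e. RHS ⇒* ε)
FIRST(';' b) = { ';' }
ε ∉ FIRST(';' b), so FOLLOW(L) is not added.
PREDICT(L → ';' b) = { ';' }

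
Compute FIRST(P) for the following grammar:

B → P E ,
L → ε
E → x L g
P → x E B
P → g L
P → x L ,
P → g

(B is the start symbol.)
From P → x E B:
  - x is a terminal: add 'x' and stop
From P → g L:
  - g is a terminal: add 'g' and stop
From P → x L ,:
  - x is a terminal: add 'x' and stop
From P → g:
  - g is a terminal: add 'g' and stop

Collecting: FIRST(P) = { 'g', 'x' }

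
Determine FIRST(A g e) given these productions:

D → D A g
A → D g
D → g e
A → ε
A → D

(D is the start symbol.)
FIRST sets of the non-terminals involved (from the grammar, by fixed-point iteration):
  FIRST(A) = { 'g', ε }

To compute FIRST(A g e), process the symbols left to right:
Symbol A is a non-terminal. Add FIRST(A) \ {ε} = { 'g' }
A is nullable (ε ∈ FIRST(A)), continue to the next symbol.
Symbol g is a terminal. Add 'g' and stop.
FIRST(A g e) = { 'g' }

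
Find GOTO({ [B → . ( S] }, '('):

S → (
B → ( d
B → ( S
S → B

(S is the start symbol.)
GOTO(I, '(') = CLOSURE({ [A → αX.β] : [A → α.Xβ] ∈ I, X = '(' })

Items with dot before '(', with the dot advanced:
  [B → . ( S] → [B → ( . S]
Closure of the advanced items:
  [B → ( . S] has the dot before S: add [S → . (], [S → . B]
  [S → . B] has the dot before B: add [B → . ( d], [B → . ( S]

GOTO = { [B → ( . S], [B → . ( S], [B → . ( d], [S → . (], [S → . B] }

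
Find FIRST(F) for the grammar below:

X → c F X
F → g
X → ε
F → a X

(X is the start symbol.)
{ 'a', 'g' }

From F → g:
  - g is a terminal: add 'g' and stop
From F → a X:
  - a is a terminal: add 'a' and stop

Collecting: FIRST(F) = { 'a', 'g' }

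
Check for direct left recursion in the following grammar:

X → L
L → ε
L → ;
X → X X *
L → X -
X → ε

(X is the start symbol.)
Yes, X is left-recursive

X → L: starts with L
L → ε: starts with ε
L → ;: starts with ';'
X → X X *: LEFT RECURSIVE (starts with X)
L → X -: starts with X
X → ε: starts with ε

The grammar has direct left recursion on: X.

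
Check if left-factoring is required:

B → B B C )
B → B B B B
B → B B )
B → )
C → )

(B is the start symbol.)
Left-factoring is needed when two productions for the same non-terminal
share a common prefix on the right-hand side.

Productions for B:
  B → B B C )
  B → B B B B
  B → B B )
  B → )

Found common prefix 'B B' in productions for B

Answer: Yes, B has productions with common prefix 'B B'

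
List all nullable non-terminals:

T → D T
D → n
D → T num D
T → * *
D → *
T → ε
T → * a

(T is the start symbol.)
A non-terminal is nullable if it can derive ε (the empty string): either it has an ε-production, or it has a production whose right-hand side consists entirely of nullable non-terminals.

ε-productions: T → ε
So T is immediately nullable.
No further non-terminal can be added: every production for the remaining non-terminals contains a terminal or a non-nullable non-terminal.
Nullable = { 'T' }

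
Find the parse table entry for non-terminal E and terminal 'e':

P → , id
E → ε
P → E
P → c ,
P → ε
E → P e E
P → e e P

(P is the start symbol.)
E → ε, E → P e E

To find M[E, 'e'], we find productions for E where 'e' is in the predict set (PREDICT(N → α) = (FIRST(α) \ {ε}) ∪ (FOLLOW(N) if α ⇒* ε)).

Relevant sets:
  FIRST(P) = { ',', 'c', 'e', ε }
  FOLLOW(E) = { $, 'e' }

E → ε: PREDICT = { $, 'e' }
  'e' is in predict set, so this production goes in M[E, 'e']
E → P e E: PREDICT = { ',', 'c', 'e' }
  'e' is in predict set, so this production goes in M[E, 'e']

M[E, 'e'] = E → ε, E → P e E  (a multiply-defined cell — the grammar is not LL(1))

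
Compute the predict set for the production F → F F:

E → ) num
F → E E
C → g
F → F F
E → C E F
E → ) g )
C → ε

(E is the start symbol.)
{ ')', 'g' }

PREDICT(F → F F) = (FIRST(RHS) \ {ε}) ∪ (FOLLOW(F) if ε ∈ FIRST(RHS), i.e. RHS ⇒* ε)
FIRST(F) = { ')', 'g' }
FIRST(F F) = { ')', 'g' }
ε ∉ FIRST(F F), so FOLLOW(F) is not added.
PREDICT(F → F F) = { ')', 'g' }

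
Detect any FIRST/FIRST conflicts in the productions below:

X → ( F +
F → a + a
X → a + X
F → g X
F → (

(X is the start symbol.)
A FIRST/FIRST conflict occurs when two productions N → α and N → β for the same non-terminal have FIRST(α) ∩ FIRST(β) ≠ ∅ (with ε ∈ FIRST of a nullable right-hand side, so two nullable alternatives also conflict).

Productions for X:
  X → ( F +: FIRST = { '(' }
  X → a + X: FIRST = { 'a' }
Productions for F:
  F → a + a: FIRST = { 'a' }
  F → g X: FIRST = { 'g' }
  F → (: FIRST = { '(' }

All alternatives of each non-terminal have pairwise disjoint FIRST sets.

Answer: No FIRST/FIRST conflicts.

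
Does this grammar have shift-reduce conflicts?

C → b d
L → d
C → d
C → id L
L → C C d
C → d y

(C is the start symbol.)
A shift-reduce conflict occurs when an LR(0) state has both:
  - a complete (reduce) item [A → α .] (dot at the end), and
  - a shift item [B → β . c γ] (dot before a terminal).

Augment with C' → C and build the canonical LR(0) collection (I0 = CLOSURE({[C' → . C]}), then GOTO on every symbol after a dot until no new states appear). It has 12 states:
  I0: { [C → . b d], [C → . d y], [C → . d], [C → . id L], [C' → . C] }  — shift
  I1: { [C' → C .] }  — accept
  I2: { [C → b . d] }  — shift
  I3: { [C → d . y], [C → d .] }  — shift, reduce
  I4: { [C → . b d], [C → . d y], [C → . d], [C → . id L], [C → id . L], [L → . C C d], [L → . d] }  — shift
  I5: { [C → . b d], [C → . d y], [C → . d], [C → . id L], [L → C . C d] }  — shift
  I6: { [C → id L .] }  — reduce
  I7: { [C → d . y], [C → d .], [L → d .] }  — shift, 2 reduces
  I8: { [C → d y .] }  — reduce
  I9: { [L → C C . d] }  — shift
  I10: { [L → C C d .] }  — reduce
  I11: { [C → b d .] }  — reduce

I3 contains reduce item [C → d .] and shift item [C → d . y] — shift-reduce conflict.
I7 contains reduce items [C → d .], [L → d .] and shift item [C → d . y] — shift-reduce conflict.

Answer: Yes — I3: [C → d .] vs [C → d . y]; I7: [C → d .] vs [C → d . y]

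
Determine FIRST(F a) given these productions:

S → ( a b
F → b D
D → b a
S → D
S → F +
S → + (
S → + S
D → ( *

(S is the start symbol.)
FIRST sets of the non-terminals involved (from the grammar, by fixed-point iteration):
  FIRST(F) = { 'b' }

To compute FIRST(F a), process the symbols left to right:
Symbol F is a non-terminal. Add FIRST(F) \ {ε} = { 'b' }
F is not nullable (ε ∉ FIRST(F)), so stop here.
FIRST(F a) = { 'b' }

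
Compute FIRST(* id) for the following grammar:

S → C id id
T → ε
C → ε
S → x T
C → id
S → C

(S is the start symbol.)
To compute FIRST(* id), process the symbols left to right:
Symbol * is a terminal. Add '*' and stop.
FIRST(* id) = { '*' }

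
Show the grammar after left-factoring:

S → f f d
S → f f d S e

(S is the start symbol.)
S → f f d S'
S' → ε
S' → S e

Left-factoring transforms A → αβ₁ | αβ₂ into A → αA' and A' → β₁ | β₂
(α is the longest common prefix among the alternatives). Repeat until
no nonterminal has two alternatives with a common prefix.

Round 1: S has alternatives sharing prefix 'f f d'. Introduce S': S → f f d S'
  Add: S' → ε
  Add: S' → S e

No remaining common prefixes — done.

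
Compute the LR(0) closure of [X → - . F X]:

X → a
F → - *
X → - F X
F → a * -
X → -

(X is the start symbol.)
{ [F → . - *], [F → . a * -], [X → - . F X] }

To compute CLOSURE, for each item [A → α.Bβ] where B is a non-terminal, add [B → .γ] for all productions B → γ; repeat for the newly added items until nothing changes.

Start with: [X → - . F X]
  [X → - . F X] has the dot before F: add [F → . - *], [F → . a * -]
No further items can be added.

CLOSURE = { [F → . - *], [F → . a * -], [X → - . F X] }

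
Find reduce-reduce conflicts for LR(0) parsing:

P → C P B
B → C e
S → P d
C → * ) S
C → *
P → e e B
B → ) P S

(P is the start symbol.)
No reduce-reduce conflicts

A reduce-reduce conflict occurs when an LR(0) state has two complete items [A → α .] and [B → β .] — both call for a reduction, and with no lookahead the parser cannot choose between them.

Augment with P' → P and build the canonical LR(0) collection (I0 = CLOSURE({[P' → . P]}), then GOTO on every symbol after a dot until no new states appear). It has 18 states:
  I0: { [C → . * ) S], [C → . *], [P → . C P B], [P → . e e B], [P' → . P] }  — shift
  I1: { [C → * . ) S], [C → * .] }  — shift, reduce
  I2: { [C → . * ) S], [C → . *], [P → . C P B], [P → . e e B], [P → C . P B] }  — shift
  I3: { [P' → P .] }  — accept
  I4: { [P → e . e B] }  — shift
  I5: { [B → . ) P S], [B → . C e], [C → . * ) S], [C → . *], [P → e e . B] }  — shift
  I6: { [B → ) . P S], [C → . * ) S], [C → . *], [P → . C P B], [P → . e e B] }  — shift
  I7: { [P → e e B .] }  — reduce
  I8: { [B → C . e] }  — shift
  I9: { [B → C e .] }  — reduce
  I10: { [B → ) P . S], [C → . * ) S], [C → . *], [P → . C P B], [P → . e e B], [S → . P d] }  — shift
  I11: { [S → P . d] }  — shift
  I12: { [B → ) P S .] }  — reduce
  I13: { [S → P d .] }  — reduce
  I14: { [B → . ) P S], [B → . C e], [C → . * ) S], [C → . *], [P → C P . B] }  — shift
  I15: { [P → C P B .] }  — reduce
  I16: { [C → * ) . S], [C → . * ) S], [C → . *], [P → . C P B], [P → . e e B], [S → . P d] }  — shift
  I17: { [C → * ) S .] }  — reduce

No state contains more than one complete item.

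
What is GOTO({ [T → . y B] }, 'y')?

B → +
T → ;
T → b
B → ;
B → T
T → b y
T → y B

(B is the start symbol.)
GOTO(I, 'y') = CLOSURE({ [A → αX.β] : [A → α.Xβ] ∈ I, X = 'y' })

Items with dot before 'y', with the dot advanced:
  [T → . y B] → [T → y . B]
Closure of the advanced items:
  [T → y . B] has the dot before B: add [B → . +], [B → . ;], [B → . T]
  [B → . T] has the dot before T: add [T → . ;], [T → . b], [T → . b y], [T → . y B]

GOTO = { [B → . +], [B → . ;], [B → . T], [T → . ;], [T → . b y], [T → . b], [T → . y B], [T → y . B] }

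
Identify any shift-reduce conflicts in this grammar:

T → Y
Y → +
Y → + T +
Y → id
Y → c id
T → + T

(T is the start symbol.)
Yes — I1: [Y → + .] vs [T → . + T]; I7: [T → + T .] vs [Y → + T . +]

A shift-reduce conflict occurs when an LR(0) state has both:
  - a complete (reduce) item [A → α .] (dot at the end), and
  - a shift item [B → β . c γ] (dot before a terminal).

Augment with T' → T and build the canonical LR(0) collection (I0 = CLOSURE({[T' → . T]}), then GOTO on every symbol after a dot until no new states appear). It has 9 states:
  I0: { [T → . + T], [T → . Y], [T' → . T], [Y → . + T +], [Y → . +], [Y → . c id], [Y → . id] }  — shift
  I1: { [T → + . T], [T → . + T], [T → . Y], [Y → + . T +], [Y → + .], [Y → . + T +], [Y → . +], [Y → . c id], [Y → . id] }  — shift, reduce
  I2: { [T' → T .] }  — accept
  I3: { [T → Y .] }  — reduce
  I4: { [Y → c . id] }  — shift
  I5: { [Y → id .] }  — reduce
  I6: { [Y → c id .] }  — reduce
  I7: { [T → + T .], [Y → + T . +] }  — shift, reduce
  I8: { [Y → + T + .] }  — reduce

I1 contains reduce item [Y → + .] and shift items [T → . + T], [Y → . +], [Y → . + T +], [Y → . c id], [Y → . id] — shift-reduce conflict.
I7 contains reduce item [T → + T .] and shift item [Y → + T . +] — shift-reduce conflict.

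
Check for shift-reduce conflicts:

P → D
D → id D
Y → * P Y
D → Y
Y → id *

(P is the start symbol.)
Yes — I6: [Y → id * .] vs [D → . id D]

A shift-reduce conflict occurs when an LR(0) state has both:
  - a complete (reduce) item [A → α .] (dot at the end), and
  - a shift item [B → β . c γ] (dot before a terminal).

Augment with P' → P and build the canonical LR(0) collection (I0 = CLOSURE({[P' → . P]}), then GOTO on every symbol after a dot until no new states appear). It has 12 states:
  I0: { [D → . Y], [D → . id D], [P → . D], [P' → . P], [Y → . * P Y], [Y → . id *] }  — shift
  I1: { [D → . Y], [D → . id D], [P → . D], [Y → * . P Y], [Y → . * P Y], [Y → . id *] }  — shift
  I2: { [P → D .] }  — reduce
  I3: { [P' → P .] }  — accept
  I4: { [D → Y .] }  — reduce
  I5: { [D → . Y], [D → . id D], [D → id . D], [Y → . * P Y], [Y → . id *], [Y → id . *] }  — shift
  I6: { [D → . Y], [D → . id D], [P → . D], [Y → * . P Y], [Y → . * P Y], [Y → . id *], [Y → id * .] }  — shift, reduce
  I7: { [D → id D .] }  — reduce
  I8: { [Y → * P . Y], [Y → . * P Y], [Y → . id *] }  — shift
  I9: { [Y → * P Y .] }  — reduce
  I10: { [Y → id . *] }  — shift
  I11: { [Y → id * .] }  — reduce

I6 contains reduce item [Y → id * .] and shift items [D → . id D], [Y → . * P Y], [Y → . id *] — shift-reduce conflict.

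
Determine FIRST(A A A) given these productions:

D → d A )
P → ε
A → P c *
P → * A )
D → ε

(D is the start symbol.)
{ '*', 'c' }

FIRST sets of the non-terminals involved (from the grammar, by fixed-point iteration):
  FIRST(A) = { '*', 'c' }

To compute FIRST(A A A), process the symbols left to right:
Symbol A is a non-terminal. Add FIRST(A) \ {ε} = { '*', 'c' }
A is not nullable (ε ∉ FIRST(A)), so stop here.
FIRST(A A A) = { '*', 'c' }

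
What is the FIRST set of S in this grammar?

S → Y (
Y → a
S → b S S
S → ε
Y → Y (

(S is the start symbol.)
To compute FIRST(S), examine every production with S on the left-hand side, reading each right-hand side left to right until a non-nullable symbol is reached.

FIRST sets of the other non-terminals involved (by the same procedure, iterated to a fixed point):
  FIRST(Y) = { 'a' }

From S → Y (:
  - Y is a non-terminal: add FIRST(Y) \ {ε} = { 'a' }
    Y is not nullable, so stop
From S → b S S:
  - b is a terminal: add 'b' and stop
From S → ε:
  - ε-production, so ε ∈ FIRST(S)

Collecting: FIRST(S) = { 'a', 'b', ε }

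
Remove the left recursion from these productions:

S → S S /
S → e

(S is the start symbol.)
S is directly left-recursive. The standard transformation for
  A → A α₁ | ... | A α_m | β₁ | ... | β_n
is
  A  → β₁ A' | ... | β_n A'
  A' → α₁ A' | ... | α_m A' | ε

S → e becomes S → e S'
S → S S / becomes S' → S / S'
Add S' → ε

Resulting grammar:
S → e S'
S' → S / S'
S' → ε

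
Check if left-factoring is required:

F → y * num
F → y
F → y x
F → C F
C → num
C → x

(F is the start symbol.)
Yes, F has productions with common prefix 'y'

Left-factoring is needed when two productions for the same non-terminal
share a common prefix on the right-hand side.

Productions for F:
  F → y * num
  F → y
  F → y x
  F → C F
Productions for C:
  C → num
  C → x

Found common prefix 'y' in productions for F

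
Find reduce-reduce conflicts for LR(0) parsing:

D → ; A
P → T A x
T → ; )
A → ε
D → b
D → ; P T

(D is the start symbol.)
No reduce-reduce conflicts

A reduce-reduce conflict occurs when an LR(0) state has two complete items [A → α .] and [B → β .] — both call for a reduction, and with no lookahead the parser cannot choose between them.

Augment with D' → D and build the canonical LR(0) collection (I0 = CLOSURE({[D' → . D]}), then GOTO on every symbol after a dot until no new states appear). It has 12 states:
  I0: { [D → . ; A], [D → . ; P T], [D → . b], [D' → . D] }  — shift
  I1: { [A → .], [D → ; . A], [D → ; . P T], [P → . T A x], [T → . ; )] }  — shift, reduce
  I2: { [D' → D .] }  — accept
  I3: { [D → b .] }  — reduce
  I4: { [T → ; . )] }  — shift
  I5: { [D → ; A .] }  — reduce
  I6: { [D → ; P . T], [T → . ; )] }  — shift
  I7: { [A → .], [P → T . A x] }  — reduce
  I8: { [P → T A . x] }  — shift
  I9: { [P → T A x .] }  — reduce
  I10: { [D → ; P T .] }  — reduce
  I11: { [T → ; ) .] }  — reduce

No state contains more than one complete item.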